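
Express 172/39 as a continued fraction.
[4; 2, 2, 3, 2]

Euclidean algorithm steps:
172 = 4 × 39 + 16
39 = 2 × 16 + 7
16 = 2 × 7 + 2
7 = 3 × 2 + 1
2 = 2 × 1 + 0
Continued fraction: [4; 2, 2, 3, 2]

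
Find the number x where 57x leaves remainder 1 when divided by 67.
20

gcd(57, 67) = 1, so the inverse exists.
Extended Euclidean algorithm on (67, 57):
67 = 1 × 57 + 10  ⟹  10 = (1)·67 + (-1)·57
57 = 5 × 10 + 7  ⟹  7 = (-5)·67 + (6)·57
10 = 1 × 7 + 3  ⟹  3 = (6)·67 + (-7)·57
7 = 2 × 3 + 1  ⟹  1 = (-17)·67 + (20)·57
So (20)·57 ≡ 1 (mod 67), i.e. 57^(-1) ≡ 20 (mod 67).
Check: 57 × 20 = 1140 ≡ 1 (mod 67)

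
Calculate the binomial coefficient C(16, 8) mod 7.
4

Using Lucas' theorem:
Write n=16 and k=8 in base 7:
n in base 7: [2, 2]
k in base 7: [1, 1]
C(16,8) mod 7 = ∏ C(n_i, k_i) mod 7
Digit binomials (mod 7): C(2,1) = 2; C(2,1) = 2
Product: 2 × 2 = 4 ≡ 4 (mod 7)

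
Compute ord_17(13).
4

17 is prime, so ord(13) divides φ(17) = 16.
Divisors of 16: 1, 2, 4, 8, 16.
Repeated squaring: 13^1 ≡ 13, 13^2 ≡ 16, 13^4 ≡ 1, 13^8 ≡ 1, 13^16 ≡ 1 (mod 17).
Test 13^d mod 17 for each divisor d in increasing order:
13^1 ≡ 13
13^2 ≡ 16
13^4 ≡ 1  ← first divisor giving 1
The order is 4.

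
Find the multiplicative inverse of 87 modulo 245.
138

gcd(87, 245) = 1, so the inverse exists.
Extended Euclidean algorithm on (245, 87):
245 = 2 × 87 + 71  ⟹  71 = (1)·245 + (-2)·87
87 = 1 × 71 + 16  ⟹  16 = (-1)·245 + (3)·87
71 = 4 × 16 + 7  ⟹  7 = (5)·245 + (-14)·87
16 = 2 × 7 + 2  ⟹  2 = (-11)·245 + (31)·87
7 = 3 × 2 + 1  ⟹  1 = (38)·245 + (-107)·87
So (-107)·87 ≡ 1 (mod 245), i.e. 87^(-1) ≡ -107 ≡ 138 (mod 245).
Check: 87 × 138 = 12006 ≡ 1 (mod 245)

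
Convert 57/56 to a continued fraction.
[1; 56]

Euclidean algorithm steps:
57 = 1 × 56 + 1
56 = 56 × 1 + 0
Continued fraction: [1; 56]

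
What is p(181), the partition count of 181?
749474411781

p(n) counts ways to write n as a sum of positive integers (order ignored).
Euler's pentagonal recurrence: p(k) = p(k-1) + p(k-2) - p(k-5) - p(k-7) + p(k-12) + p(k-15) - ... (offsets j(3j∓1)/2, signs ++--, p(0)=1, p(<0)=0).
DP table for k = 0..180: p(0)=1, p(1)=1, p(2)=2, p(3)=3, p(4)=5, p(5)=7, p(6)=11, p(7)=15, p(8)=22, p(9)=30, p(10)=42, p(11)=56, p(12)=77, p(13)=101, p(14)=135, p(15)=176, p(16)=231, p(17)=297, p(18)=385, p(19)=490, p(20)=627, p(21)=792, p(22)=1002, p(23)=1255, p(24)=1575, p(25)=1958, p(26)=2436, p(27)=3010, p(28)=3718, p(29)=4565, p(30)=5604, p(31)=6842, p(32)=8349, p(33)=10143, p(34)=12310, p(35)=14883, p(36)=17977, p(37)=21637, p(38)=26015, p(39)=31185, p(40)=37338, p(41)=44583, p(42)=53174, p(43)=63261, p(44)=75175, p(45)=89134, p(46)=105558, p(47)=124754, p(48)=147273, p(49)=173525, p(50)=204226, p(51)=239943, p(52)=281589, p(53)=329931, p(54)=386155, p(55)=451276, p(56)=526823, p(57)=614154, p(58)=715220, p(59)=831820, p(60)=966467, p(61)=1121505, p(62)=1300156, p(63)=1505499, p(64)=1741630, p(65)=2012558, p(66)=2323520, p(67)=2679689, p(68)=3087735, p(69)=3554345, p(70)=4087968, p(71)=4697205, p(72)=5392783, p(73)=6185689, p(74)=7089500, p(75)=8118264, p(76)=9289091, p(77)=10619863, p(78)=12132164, p(79)=13848650, p(80)=15796476, p(81)=18004327, p(82)=20506255, p(83)=23338469, p(84)=26543660, p(85)=30167357, p(86)=34262962, p(87)=38887673, p(88)=44108109, p(89)=49995925, p(90)=56634173, p(91)=64112359, p(92)=72533807, p(93)=82010177, p(94)=92669720, p(95)=104651419, p(96)=118114304, p(97)=133230930, p(98)=150198136, p(99)=169229875, p(100)=190569292, p(101)=214481126, p(102)=241265379, p(103)=271248950, p(104)=304801365, p(105)=342325709, p(106)=384276336, p(107)=431149389, p(108)=483502844, p(109)=541946240, p(110)=607163746, p(111)=679903203, p(112)=761002156, p(113)=851376628, p(114)=952050665, p(115)=1064144451, p(116)=1188908248, p(117)=1327710076, p(118)=1482074143, p(119)=1653668665, p(120)=1844349560, p(121)=2056148051, p(122)=2291320912, p(123)=2552338241, p(124)=2841940500, p(125)=3163127352, p(126)=3519222692, p(127)=3913864295, p(128)=4351078600, p(129)=4835271870, p(130)=5371315400, p(131)=5964539504, p(132)=6620830889, p(133)=7346629512, p(134)=8149040695, p(135)=9035836076, p(136)=10015581680, p(137)=11097645016, p(138)=12292341831, p(139)=13610949895, p(140)=15065878135, p(141)=16670689208, p(142)=18440293320, p(143)=20390982757, p(144)=22540654445, p(145)=24908858009, p(146)=27517052599, p(147)=30388671978, p(148)=33549419497, p(149)=37027355200, p(150)=40853235313, p(151)=45060624582, p(152)=49686288421, p(153)=54770336324, p(154)=60356673280, p(155)=66493182097, p(156)=73232243759, p(157)=80630964769, p(158)=88751778802, p(159)=97662728555, p(160)=107438159466, p(161)=118159068427, p(162)=129913904637, p(163)=142798995930, p(164)=156919475295, p(165)=172389800255, p(166)=189334822579, p(167)=207890420102, p(168)=228204732751, p(169)=250438925115, p(170)=274768617130, p(171)=301384802048, p(172)=330495499613, p(173)=362326859895, p(174)=397125074750, p(175)=435157697830, p(176)=476715857290, p(177)=522115831195, p(178)=571701605655, p(179)=625846753120, p(180)=684957390936.
Final step: p(181) = p(180) + p(179) - p(176) - p(174) + p(169) + p(166) - p(159) - p(155) + p(146) + p(141) - p(130) - p(124) + p(111) + p(104) - p(89) - p(81) + p(64) + p(55) - p(36) - p(26) + p(5)
= 684957390936 + 625846753120 - 476715857290 - 397125074750 + 250438925115 + 189334822579 - 97662728555 - 66493182097 + 27517052599 + 16670689208 - 5371315400 - 2841940500 + 679903203 + 304801365 - 49995925 - 18004327 + 1741630 + 451276 - 17977 - 2436 + 7
= 749474411781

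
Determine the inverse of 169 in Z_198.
157

gcd(169, 198) = 1, so the inverse exists.
Extended Euclidean algorithm on (198, 169):
198 = 1 × 169 + 29  ⟹  29 = (1)·198 + (-1)·169
169 = 5 × 29 + 24  ⟹  24 = (-5)·198 + (6)·169
29 = 1 × 24 + 5  ⟹  5 = (6)·198 + (-7)·169
24 = 4 × 5 + 4  ⟹  4 = (-29)·198 + (34)·169
5 = 1 × 4 + 1  ⟹  1 = (35)·198 + (-41)·169
So (-41)·169 ≡ 1 (mod 198), i.e. 169^(-1) ≡ -41 ≡ 157 (mod 198).
Check: 169 × 157 = 26533 ≡ 1 (mod 198)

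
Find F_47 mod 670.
243

Matrix identity: Q^n = [[F_(n+1), F_n], [F_n, F_(n-1)]] with Q = [[1,1],[1,0]].
n = 47 = 101111₂. Square-and-multiply, entries mod 670:
Q^1 = [[1,1],[1,0]]
Q^2 = (Q^1)² = [[2,1],[1,1]]
Q^5 = (Q^2)²·Q = [[8,5],[5,3]]
Q^11 = (Q^5)²·Q = [[144,89],[89,55]]
Q^23 = (Q^11)²·Q = [[138,517],[517,291]]
Q^47 = (Q^23)²·Q = [[266,243],[243,23]]
F_47 mod 670 = Q^47[0][1] = 243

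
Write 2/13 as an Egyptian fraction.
1/7 + 1/91

Greedy algorithm:
2/13: ceiling(13/2) = 7, use 1/7
1/91: ceiling(91/1) = 91, use 1/91
Result: 2/13 = 1/7 + 1/91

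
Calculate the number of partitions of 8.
22

p(n) counts ways to write n as a sum of positive integers (order ignored).
Examples: 8; 7 + 1; 6 + 2; 6 + 1 + 1; 5 + 3; ... (22 total)
p(8) = 22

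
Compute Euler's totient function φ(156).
48

156 = 2^2 × 3 × 13
φ(n) = n × ∏(1 - 1/p) for each prime p dividing n
φ(156) = 156 × (1 - 1/2) × (1 - 1/3) × (1 - 1/13) = 48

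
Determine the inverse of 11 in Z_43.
4

gcd(11, 43) = 1, so the inverse exists.
Extended Euclidean algorithm on (43, 11):
43 = 3 × 11 + 10  ⟹  10 = (1)·43 + (-3)·11
11 = 1 × 10 + 1  ⟹  1 = (-1)·43 + (4)·11
So (4)·11 ≡ 1 (mod 43), i.e. 11^(-1) ≡ 4 (mod 43).
Check: 11 × 4 = 44 ≡ 1 (mod 43)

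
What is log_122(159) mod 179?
147

Baby-step giant-step with step n = ⌈√179⌉ = 14.
Baby steps 122^j mod 179 (j:value) for j=0..13: 0:1, 1:122, 2:27, 3:72, 4:13, 5:154, 6:172, 7:41, 8:169, 9:33, 10:88, 11:175, 12:49, 13:71.
Giant-step multiplier: 122^(-14) ≡ 122^(178-14) = 122^164 ≡ 156 (mod 179).
Giant steps γ_i = 159·156^i mod 179: γ_0=159, γ_1=102, γ_2=160, γ_3=79, γ_4=152, γ_5=84, γ_6=37, γ_7=44, γ_8=62, γ_9=6, γ_10=41 (in table at j=7).
x = i·n + j = 10·14 + 7 = 147.
Check: 122^147 ≡ 159 (mod 179).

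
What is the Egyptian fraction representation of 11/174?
1/16 + 1/1392

Greedy algorithm:
11/174: ceiling(174/11) = 16, use 1/16
1/1392: ceiling(1392/1) = 1392, use 1/1392
Result: 11/174 = 1/16 + 1/1392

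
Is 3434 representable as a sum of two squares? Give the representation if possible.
25² + 53² (a=25, b=53)

Factorization: 3434 = 2 × 17 × 101
By Fermat: n is sum of two squares iff every prime p ≡ 3 (mod 4) appears to even power.
All primes ≡ 3 (mod 4) appear to even power.
Search a = 0, 1, 2, … for 3434 - a² a perfect square: first hit at a = 25: 3434 - 625 = 2809 = 53².
3434 = 25² + 53² = 625 + 2809 ✓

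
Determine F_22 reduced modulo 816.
575

Matrix identity: Q^n = [[F_(n+1), F_n], [F_n, F_(n-1)]] with Q = [[1,1],[1,0]].
n = 22 = 10110₂. Square-and-multiply, entries mod 816:
Q^1 = [[1,1],[1,0]]
Q^2 = (Q^1)² = [[2,1],[1,1]]
Q^5 = (Q^2)²·Q = [[8,5],[5,3]]
Q^11 = (Q^5)²·Q = [[144,89],[89,55]]
Q^22 = (Q^11)² = [[97,575],[575,338]]
F_22 mod 816 = Q^22[0][1] = 575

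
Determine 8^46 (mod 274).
4

Repeated squaring. Binary of 46 = 101110.
8^1 ≡ 8 (mod 274); 8^2 ≡ 64 (mod 274); 8^4 ≡ 260 (mod 274); 8^8 ≡ 196 (mod 274); 8^16 ≡ 56 (mod 274); 8^32 ≡ 122 (mod 274)
8^46 = 8^2 × 8^4 × 8^8 × 8^32 ≡ 4 (mod 274)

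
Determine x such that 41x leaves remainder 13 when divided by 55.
x ≡ 3 (mod 55)

gcd(41, 55) = 1, which divides 13, so solutions exist.
Find 41^(-1) mod 55 by the extended Euclidean algorithm:
55 = 1 × 41 + 14  ⟹  14 = (1)·55 + (-1)·41
41 = 2 × 14 + 13  ⟹  13 = (-2)·55 + (3)·41
14 = 1 × 13 + 1  ⟹  1 = (3)·55 + (-4)·41
So (-4)·41 ≡ 1 (mod 55), i.e. 41^(-1) ≡ -4 ≡ 51 (mod 55).
x ≡ 51 × 13 = 663 ≡ 3 (mod 55).
Check: 41 × 3 = 123 ≡ 13 (mod 55).
Unique solution: x ≡ 3 (mod 55)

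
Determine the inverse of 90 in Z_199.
157

gcd(90, 199) = 1, so the inverse exists.
Extended Euclidean algorithm on (199, 90):
199 = 2 × 90 + 19  ⟹  19 = (1)·199 + (-2)·90
90 = 4 × 19 + 14  ⟹  14 = (-4)·199 + (9)·90
19 = 1 × 14 + 5  ⟹  5 = (5)·199 + (-11)·90
14 = 2 × 5 + 4  ⟹  4 = (-14)·199 + (31)·90
5 = 1 × 4 + 1  ⟹  1 = (19)·199 + (-42)·90
So (-42)·90 ≡ 1 (mod 199), i.e. 90^(-1) ≡ -42 ≡ 157 (mod 199).
Check: 90 × 157 = 14130 ≡ 1 (mod 199)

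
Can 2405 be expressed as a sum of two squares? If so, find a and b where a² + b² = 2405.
2² + 49² (a=2, b=49)

Factorization: 2405 = 5 × 13 × 37
By Fermat: n is sum of two squares iff every prime p ≡ 3 (mod 4) appears to even power.
All primes ≡ 3 (mod 4) appear to even power.
Search a = 0, 1, 2, … for 2405 - a² a perfect square: first hit at a = 2: 2405 - 4 = 2401 = 49².
2405 = 2² + 49² = 4 + 2401 ✓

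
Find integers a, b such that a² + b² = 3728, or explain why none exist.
32² + 52² (a=32, b=52)

Factorization: 3728 = 2^4 × 233
By Fermat: n is sum of two squares iff every prime p ≡ 3 (mod 4) appears to even power.
All primes ≡ 3 (mod 4) appear to even power.
Search a = 0, 1, 2, … for 3728 - a² a perfect square: first hit at a = 32: 3728 - 1024 = 2704 = 52².
3728 = 32² + 52² = 1024 + 2704 ✓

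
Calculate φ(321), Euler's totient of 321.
212

321 = 3 × 107
φ(n) = n × ∏(1 - 1/p) for each prime p dividing n
φ(321) = 321 × (1 - 1/3) × (1 - 1/107) = 212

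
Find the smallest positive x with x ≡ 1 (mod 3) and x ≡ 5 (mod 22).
49

Using Chinese Remainder Theorem:
M = 3 × 22 = 66
M1 = 22, M2 = 3
y1 = 22^(-1) mod 3 = 1
y2 = 3^(-1) mod 22 = 15
x = (1×22×1 + 5×3×15) mod 66 = 49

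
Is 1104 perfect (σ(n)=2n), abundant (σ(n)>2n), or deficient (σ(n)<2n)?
abundant

Proper divisors of 1104: sum = 1 + 2 + 3 + 4 + 6 + 8 + 12 + 16 + ... + 184 + 276 + 368 + 552 (19 divisors) = 1872
Since 1872 > 1104, 1104 is abundant.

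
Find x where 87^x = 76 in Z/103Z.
96

Baby-step giant-step with step n = ⌈√103⌉ = 11.
Baby steps 87^j mod 103 (j:value) for j=0..10: 0:1, 1:87, 2:50, 3:24, 4:28, 5:67, 6:61, 7:54, 8:63, 9:22, 10:60.
Giant-step multiplier: 87^(-11) ≡ 87^(102-11) = 87^91 ≡ 78 (mod 103).
Giant steps γ_i = 76·78^i mod 103: γ_0=76, γ_1=57, γ_2=17, γ_3=90, γ_4=16, γ_5=12, γ_6=9, γ_7=84, γ_8=63 (in table at j=8).
x = i·n + j = 8·11 + 8 = 96.
Check: 87^96 ≡ 76 (mod 103).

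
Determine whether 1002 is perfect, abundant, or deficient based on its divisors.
abundant

Proper divisors of 1002: sum = 1 + 2 + 3 + 6 + 167 + 334 + 501 = 1014
Since 1014 > 1002, 1002 is abundant.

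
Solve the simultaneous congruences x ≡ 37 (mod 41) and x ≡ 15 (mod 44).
939

Using Chinese Remainder Theorem:
M = 41 × 44 = 1804
M1 = 44, M2 = 41
y1 = 44^(-1) mod 41 = 14
y2 = 41^(-1) mod 44 = 29
x = (37×44×14 + 15×41×29) mod 1804 = 939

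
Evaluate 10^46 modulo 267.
100

Repeated squaring. Binary of 46 = 101110.
10^1 ≡ 10 (mod 267); 10^2 ≡ 100 (mod 267); 10^4 ≡ 121 (mod 267); 10^8 ≡ 223 (mod 267); 10^16 ≡ 67 (mod 267); 10^32 ≡ 217 (mod 267)
10^46 = 10^2 × 10^4 × 10^8 × 10^32 ≡ 100 (mod 267)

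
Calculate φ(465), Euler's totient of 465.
240

465 = 3 × 5 × 31
φ(n) = n × ∏(1 - 1/p) for each prime p dividing n
φ(465) = 465 × (1 - 1/3) × (1 - 1/5) × (1 - 1/31) = 240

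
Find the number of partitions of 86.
34262962

p(n) counts ways to write n as a sum of positive integers (order ignored).
Euler's pentagonal recurrence: p(k) = p(k-1) + p(k-2) - p(k-5) - p(k-7) + p(k-12) + p(k-15) - ... (offsets j(3j∓1)/2, signs ++--, p(0)=1, p(<0)=0).
DP table for k = 0..85: p(0)=1, p(1)=1, p(2)=2, p(3)=3, p(4)=5, p(5)=7, p(6)=11, p(7)=15, p(8)=22, p(9)=30, p(10)=42, p(11)=56, p(12)=77, p(13)=101, p(14)=135, p(15)=176, p(16)=231, p(17)=297, p(18)=385, p(19)=490, p(20)=627, p(21)=792, p(22)=1002, p(23)=1255, p(24)=1575, p(25)=1958, p(26)=2436, p(27)=3010, p(28)=3718, p(29)=4565, p(30)=5604, p(31)=6842, p(32)=8349, p(33)=10143, p(34)=12310, p(35)=14883, p(36)=17977, p(37)=21637, p(38)=26015, p(39)=31185, p(40)=37338, p(41)=44583, p(42)=53174, p(43)=63261, p(44)=75175, p(45)=89134, p(46)=105558, p(47)=124754, p(48)=147273, p(49)=173525, p(50)=204226, p(51)=239943, p(52)=281589, p(53)=329931, p(54)=386155, p(55)=451276, p(56)=526823, p(57)=614154, p(58)=715220, p(59)=831820, p(60)=966467, p(61)=1121505, p(62)=1300156, p(63)=1505499, p(64)=1741630, p(65)=2012558, p(66)=2323520, p(67)=2679689, p(68)=3087735, p(69)=3554345, p(70)=4087968, p(71)=4697205, p(72)=5392783, p(73)=6185689, p(74)=7089500, p(75)=8118264, p(76)=9289091, p(77)=10619863, p(78)=12132164, p(79)=13848650, p(80)=15796476, p(81)=18004327, p(82)=20506255, p(83)=23338469, p(84)=26543660, p(85)=30167357.
Final step: p(86) = p(85) + p(84) - p(81) - p(79) + p(74) + p(71) - p(64) - p(60) + p(51) + p(46) - p(35) - p(29) + p(16) + p(9)
= 30167357 + 26543660 - 18004327 - 13848650 + 7089500 + 4697205 - 1741630 - 966467 + 239943 + 105558 - 14883 - 4565 + 231 + 30
= 34262962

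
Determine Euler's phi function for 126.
36

126 = 2 × 3^2 × 7
φ(n) = n × ∏(1 - 1/p) for each prime p dividing n
φ(126) = 126 × (1 - 1/2) × (1 - 1/3) × (1 - 1/7) = 36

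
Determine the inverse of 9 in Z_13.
3

gcd(9, 13) = 1, so the inverse exists.
Extended Euclidean algorithm on (13, 9):
13 = 1 × 9 + 4  ⟹  4 = (1)·13 + (-1)·9
9 = 2 × 4 + 1  ⟹  1 = (-2)·13 + (3)·9
So (3)·9 ≡ 1 (mod 13), i.e. 9^(-1) ≡ 3 (mod 13).
Check: 9 × 3 = 27 ≡ 1 (mod 13)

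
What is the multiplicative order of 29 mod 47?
46

47 is prime, so ord(29) divides φ(47) = 46.
Divisors of 46: 1, 2, 23, 46.
Repeated squaring: 29^1 ≡ 29, 29^2 ≡ 42, 29^4 ≡ 25, 29^8 ≡ 14, 29^16 ≡ 8, 29^32 ≡ 17 (mod 47).
Test 29^d mod 47 for each divisor d in increasing order:
29^1 ≡ 29
29^2 ≡ 42
29^23 = 29^16·29^4·29^2·29^1 ≡ 46
29^46 = 29^32·29^8·29^4·29^2 ≡ 1  ← first divisor giving 1
The order is 46.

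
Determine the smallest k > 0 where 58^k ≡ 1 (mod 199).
9

199 is prime, so ord(58) divides φ(199) = 198.
Divisors of 198: 1, 2, 3, 6, 9, 11, 18, 22, 33, 66, 99, 198.
Repeated squaring: 58^1 ≡ 58, 58^2 ≡ 180, 58^4 ≡ 162, 58^8 ≡ 175, 58^16 ≡ 178, 58^32 ≡ 43, 58^64 ≡ 58, 58^128 ≡ 180 (mod 199).
Test 58^d mod 199 for each divisor d in increasing order:
58^1 ≡ 58
58^2 ≡ 180
58^3 = 58^2·58^1 ≡ 92
58^6 = 58^4·58^2 ≡ 106
58^9 = 58^8·58^1 ≡ 1  ← first divisor giving 1
The order is 9.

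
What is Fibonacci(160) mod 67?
4

Matrix identity: Q^n = [[F_(n+1), F_n], [F_n, F_(n-1)]] with Q = [[1,1],[1,0]].
n = 160 = 10100000₂. Square-and-multiply, entries mod 67:
Q^1 = [[1,1],[1,0]]
Q^2 = (Q^1)² = [[2,1],[1,1]]
Q^5 = (Q^2)²·Q = [[8,5],[5,3]]
Q^10 = (Q^5)² = [[22,55],[55,34]]
Q^20 = (Q^10)² = [[25,65],[65,27]]
Q^40 = (Q^20)² = [[26,30],[30,63]]
Q^80 = (Q^40)² = [[35,57],[57,45]]
Q^160 = (Q^80)² = [[52,4],[4,48]]
F_160 mod 67 = Q^160[0][1] = 4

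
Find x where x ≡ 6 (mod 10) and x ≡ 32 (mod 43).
376

Using Chinese Remainder Theorem:
M = 10 × 43 = 430
M1 = 43, M2 = 10
y1 = 43^(-1) mod 10 = 7
y2 = 10^(-1) mod 43 = 13
x = (6×43×7 + 32×10×13) mod 430 = 376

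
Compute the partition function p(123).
2552338241

p(n) counts ways to write n as a sum of positive integers (order ignored).
Euler's pentagonal recurrence: p(k) = p(k-1) + p(k-2) - p(k-5) - p(k-7) + p(k-12) + p(k-15) - ... (offsets j(3j∓1)/2, signs ++--, p(0)=1, p(<0)=0).
DP table for k = 0..122: p(0)=1, p(1)=1, p(2)=2, p(3)=3, p(4)=5, p(5)=7, p(6)=11, p(7)=15, p(8)=22, p(9)=30, p(10)=42, p(11)=56, p(12)=77, p(13)=101, p(14)=135, p(15)=176, p(16)=231, p(17)=297, p(18)=385, p(19)=490, p(20)=627, p(21)=792, p(22)=1002, p(23)=1255, p(24)=1575, p(25)=1958, p(26)=2436, p(27)=3010, p(28)=3718, p(29)=4565, p(30)=5604, p(31)=6842, p(32)=8349, p(33)=10143, p(34)=12310, p(35)=14883, p(36)=17977, p(37)=21637, p(38)=26015, p(39)=31185, p(40)=37338, p(41)=44583, p(42)=53174, p(43)=63261, p(44)=75175, p(45)=89134, p(46)=105558, p(47)=124754, p(48)=147273, p(49)=173525, p(50)=204226, p(51)=239943, p(52)=281589, p(53)=329931, p(54)=386155, p(55)=451276, p(56)=526823, p(57)=614154, p(58)=715220, p(59)=831820, p(60)=966467, p(61)=1121505, p(62)=1300156, p(63)=1505499, p(64)=1741630, p(65)=2012558, p(66)=2323520, p(67)=2679689, p(68)=3087735, p(69)=3554345, p(70)=4087968, p(71)=4697205, p(72)=5392783, p(73)=6185689, p(74)=7089500, p(75)=8118264, p(76)=9289091, p(77)=10619863, p(78)=12132164, p(79)=13848650, p(80)=15796476, p(81)=18004327, p(82)=20506255, p(83)=23338469, p(84)=26543660, p(85)=30167357, p(86)=34262962, p(87)=38887673, p(88)=44108109, p(89)=49995925, p(90)=56634173, p(91)=64112359, p(92)=72533807, p(93)=82010177, p(94)=92669720, p(95)=104651419, p(96)=118114304, p(97)=133230930, p(98)=150198136, p(99)=169229875, p(100)=190569292, p(101)=214481126, p(102)=241265379, p(103)=271248950, p(104)=304801365, p(105)=342325709, p(106)=384276336, p(107)=431149389, p(108)=483502844, p(109)=541946240, p(110)=607163746, p(111)=679903203, p(112)=761002156, p(113)=851376628, p(114)=952050665, p(115)=1064144451, p(116)=1188908248, p(117)=1327710076, p(118)=1482074143, p(119)=1653668665, p(120)=1844349560, p(121)=2056148051, p(122)=2291320912.
Final step: p(123) = p(122) + p(121) - p(118) - p(116) + p(111) + p(108) - p(101) - p(97) + p(88) + p(83) - p(72) - p(66) + p(53) + p(46) - p(31) - p(23) + p(6)
= 2291320912 + 2056148051 - 1482074143 - 1188908248 + 679903203 + 483502844 - 214481126 - 133230930 + 44108109 + 23338469 - 5392783 - 2323520 + 329931 + 105558 - 6842 - 1255 + 11
= 2552338241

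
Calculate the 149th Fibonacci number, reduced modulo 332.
197

Matrix identity: Q^n = [[F_(n+1), F_n], [F_n, F_(n-1)]] with Q = [[1,1],[1,0]].
n = 149 = 10010101₂. Square-and-multiply, entries mod 332:
Q^1 = [[1,1],[1,0]]
Q^2 = (Q^1)² = [[2,1],[1,1]]
Q^4 = (Q^2)² = [[5,3],[3,2]]
Q^9 = (Q^4)²·Q = [[55,34],[34,21]]
Q^18 = (Q^9)² = [[197,260],[260,269]]
Q^37 = (Q^18)²·Q = [[149,169],[169,312]]
Q^74 = (Q^37)² = [[298,221],[221,77]]
Q^149 = (Q^74)²·Q = [[72,197],[197,207]]
F_149 mod 332 = Q^149[0][1] = 197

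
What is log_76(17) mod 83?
48

Baby-step giant-step with step n = ⌈√83⌉ = 10.
Baby steps 76^j mod 83 (j:value) for j=0..9: 0:1, 1:76, 2:49, 3:72, 4:77, 5:42, 6:38, 7:66, 8:36, 9:80.
Giant-step multiplier: 76^(-10) ≡ 76^(82-10) = 76^72 ≡ 4 (mod 83).
Giant steps γ_i = 17·4^i mod 83: γ_0=17, γ_1=68, γ_2=23, γ_3=9, γ_4=36 (in table at j=8).
x = i·n + j = 4·10 + 8 = 48.
Check: 76^48 ≡ 17 (mod 83).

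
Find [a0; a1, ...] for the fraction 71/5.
[14; 5]

Euclidean algorithm steps:
71 = 14 × 5 + 1
5 = 5 × 1 + 0
Continued fraction: [14; 5]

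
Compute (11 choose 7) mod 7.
1

Using Lucas' theorem:
Write n=11 and k=7 in base 7:
n in base 7: [1, 4]
k in base 7: [1, 0]
C(11,7) mod 7 = ∏ C(n_i, k_i) mod 7
Digit binomials (mod 7): C(1,1) = 1; C(4,0) = 1
Product: 1 × 1 = 1 ≡ 1 (mod 7)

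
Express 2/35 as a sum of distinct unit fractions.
1/18 + 1/630

Greedy algorithm:
2/35: ceiling(35/2) = 18, use 1/18
1/630: ceiling(630/1) = 630, use 1/630
Result: 2/35 = 1/18 + 1/630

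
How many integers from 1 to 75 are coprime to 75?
40

75 = 3 × 5^2
φ(n) = n × ∏(1 - 1/p) for each prime p dividing n
φ(75) = 75 × (1 - 1/3) × (1 - 1/5) = 40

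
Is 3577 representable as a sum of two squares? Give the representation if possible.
21² + 56² (a=21, b=56)

Factorization: 3577 = 7^2 × 73
By Fermat: n is sum of two squares iff every prime p ≡ 3 (mod 4) appears to even power.
All primes ≡ 3 (mod 4) appear to even power.
Search a = 0, 1, 2, … for 3577 - a² a perfect square: first hit at a = 21: 3577 - 441 = 3136 = 56².
3577 = 21² + 56² = 441 + 3136 ✓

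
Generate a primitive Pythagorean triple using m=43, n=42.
(85, 3612, 3613)

Euclid's formula: a = m² - n², b = 2mn, c = m² + n²
m = 43, n = 42
a = 43² - 42² = 1849 - 1764 = 85
b = 2 × 43 × 42 = 3612
c = 43² + 42² = 1849 + 1764 = 3613
Verification: 85² + 3612² = 7225 + 13046544 = 13053769 = 3613² ✓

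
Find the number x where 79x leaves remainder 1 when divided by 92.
7

gcd(79, 92) = 1, so the inverse exists.
Extended Euclidean algorithm on (92, 79):
92 = 1 × 79 + 13  ⟹  13 = (1)·92 + (-1)·79
79 = 6 × 13 + 1  ⟹  1 = (-6)·92 + (7)·79
So (7)·79 ≡ 1 (mod 92), i.e. 79^(-1) ≡ 7 (mod 92).
Check: 79 × 7 = 553 ≡ 1 (mod 92)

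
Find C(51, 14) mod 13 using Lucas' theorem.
10

Using Lucas' theorem:
Write n=51 and k=14 in base 13:
n in base 13: [3, 12]
k in base 13: [1, 1]
C(51,14) mod 13 = ∏ C(n_i, k_i) mod 13
Digit binomials (mod 13): C(3,1) = 3; C(12,1) = 12
Product: 3 × 12 = 36 ≡ 10 (mod 13)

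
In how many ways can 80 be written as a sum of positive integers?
15796476

p(n) counts ways to write n as a sum of positive integers (order ignored).
Euler's pentagonal recurrence: p(k) = p(k-1) + p(k-2) - p(k-5) - p(k-7) + p(k-12) + p(k-15) - ... (offsets j(3j∓1)/2, signs ++--, p(0)=1, p(<0)=0).
DP table for k = 0..79: p(0)=1, p(1)=1, p(2)=2, p(3)=3, p(4)=5, p(5)=7, p(6)=11, p(7)=15, p(8)=22, p(9)=30, p(10)=42, p(11)=56, p(12)=77, p(13)=101, p(14)=135, p(15)=176, p(16)=231, p(17)=297, p(18)=385, p(19)=490, p(20)=627, p(21)=792, p(22)=1002, p(23)=1255, p(24)=1575, p(25)=1958, p(26)=2436, p(27)=3010, p(28)=3718, p(29)=4565, p(30)=5604, p(31)=6842, p(32)=8349, p(33)=10143, p(34)=12310, p(35)=14883, p(36)=17977, p(37)=21637, p(38)=26015, p(39)=31185, p(40)=37338, p(41)=44583, p(42)=53174, p(43)=63261, p(44)=75175, p(45)=89134, p(46)=105558, p(47)=124754, p(48)=147273, p(49)=173525, p(50)=204226, p(51)=239943, p(52)=281589, p(53)=329931, p(54)=386155, p(55)=451276, p(56)=526823, p(57)=614154, p(58)=715220, p(59)=831820, p(60)=966467, p(61)=1121505, p(62)=1300156, p(63)=1505499, p(64)=1741630, p(65)=2012558, p(66)=2323520, p(67)=2679689, p(68)=3087735, p(69)=3554345, p(70)=4087968, p(71)=4697205, p(72)=5392783, p(73)=6185689, p(74)=7089500, p(75)=8118264, p(76)=9289091, p(77)=10619863, p(78)=12132164, p(79)=13848650.
Final step: p(80) = p(79) + p(78) - p(75) - p(73) + p(68) + p(65) - p(58) - p(54) + p(45) + p(40) - p(29) - p(23) + p(10) + p(3)
= 13848650 + 12132164 - 8118264 - 6185689 + 3087735 + 2012558 - 715220 - 386155 + 89134 + 37338 - 4565 - 1255 + 42 + 3
= 15796476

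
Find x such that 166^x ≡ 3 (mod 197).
27

Baby-step giant-step with step n = ⌈√197⌉ = 15.
Baby steps 166^j mod 197 (j:value) for j=0..14: 0:1, 1:166, 2:173, 3:153, 4:182, 5:71, 6:163, 7:69, 8:28, 9:117, 10:116, 11:147, 12:171, 13:18, 14:33.
Giant-step multiplier: 166^(-15) ≡ 166^(196-15) = 166^181 ≡ 57 (mod 197).
Giant steps γ_i = 3·57^i mod 197: γ_0=3, γ_1=171 (in table at j=12).
x = i·n + j = 1·15 + 12 = 27.
Check: 166^27 ≡ 3 (mod 197).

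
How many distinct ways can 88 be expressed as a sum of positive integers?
44108109

p(n) counts ways to write n as a sum of positive integers (order ignored).
Euler's pentagonal recurrence: p(k) = p(k-1) + p(k-2) - p(k-5) - p(k-7) + p(k-12) + p(k-15) - ... (offsets j(3j∓1)/2, signs ++--, p(0)=1, p(<0)=0).
DP table for k = 0..87: p(0)=1, p(1)=1, p(2)=2, p(3)=3, p(4)=5, p(5)=7, p(6)=11, p(7)=15, p(8)=22, p(9)=30, p(10)=42, p(11)=56, p(12)=77, p(13)=101, p(14)=135, p(15)=176, p(16)=231, p(17)=297, p(18)=385, p(19)=490, p(20)=627, p(21)=792, p(22)=1002, p(23)=1255, p(24)=1575, p(25)=1958, p(26)=2436, p(27)=3010, p(28)=3718, p(29)=4565, p(30)=5604, p(31)=6842, p(32)=8349, p(33)=10143, p(34)=12310, p(35)=14883, p(36)=17977, p(37)=21637, p(38)=26015, p(39)=31185, p(40)=37338, p(41)=44583, p(42)=53174, p(43)=63261, p(44)=75175, p(45)=89134, p(46)=105558, p(47)=124754, p(48)=147273, p(49)=173525, p(50)=204226, p(51)=239943, p(52)=281589, p(53)=329931, p(54)=386155, p(55)=451276, p(56)=526823, p(57)=614154, p(58)=715220, p(59)=831820, p(60)=966467, p(61)=1121505, p(62)=1300156, p(63)=1505499, p(64)=1741630, p(65)=2012558, p(66)=2323520, p(67)=2679689, p(68)=3087735, p(69)=3554345, p(70)=4087968, p(71)=4697205, p(72)=5392783, p(73)=6185689, p(74)=7089500, p(75)=8118264, p(76)=9289091, p(77)=10619863, p(78)=12132164, p(79)=13848650, p(80)=15796476, p(81)=18004327, p(82)=20506255, p(83)=23338469, p(84)=26543660, p(85)=30167357, p(86)=34262962, p(87)=38887673.
Final step: p(88) = p(87) + p(86) - p(83) - p(81) + p(76) + p(73) - p(66) - p(62) + p(53) + p(48) - p(37) - p(31) + p(18) + p(11)
= 38887673 + 34262962 - 23338469 - 18004327 + 9289091 + 6185689 - 2323520 - 1300156 + 329931 + 147273 - 21637 - 6842 + 385 + 56
= 44108109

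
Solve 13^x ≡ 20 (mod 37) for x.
35

Baby-step giant-step with step n = ⌈√37⌉ = 7.
Baby steps 13^j mod 37 (j:value) for j=0..6: 0:1, 1:13, 2:21, 3:14, 4:34, 5:35, 6:11.
Giant-step multiplier: 13^(-7) ≡ 13^(36-7) = 13^29 ≡ 22 (mod 37).
Giant steps γ_i = 20·22^i mod 37: γ_0=20, γ_1=33, γ_2=23, γ_3=25, γ_4=32, γ_5=1 (in table at j=0).
x = i·n + j = 5·7 + 0 = 35.
Check: 13^35 ≡ 20 (mod 37).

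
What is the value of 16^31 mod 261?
7

Repeated squaring. Binary of 31 = 11111.
16^1 ≡ 16 (mod 261); 16^2 ≡ 256 (mod 261); 16^4 ≡ 25 (mod 261); 16^8 ≡ 103 (mod 261); 16^16 ≡ 169 (mod 261)
16^31 = 16^1 × 16^2 × 16^4 × 16^8 × 16^16 ≡ 7 (mod 261)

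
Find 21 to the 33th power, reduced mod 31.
23

Repeated squaring. Binary of 33 = 100001.
21^1 ≡ 21 (mod 31); 21^2 ≡ 7 (mod 31); 21^4 ≡ 18 (mod 31); 21^8 ≡ 14 (mod 31); 21^16 ≡ 10 (mod 31); 21^32 ≡ 7 (mod 31)
21^33 = 21^1 × 21^32 ≡ 23 (mod 31)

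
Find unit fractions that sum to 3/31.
1/11 + 1/171 + 1/58311

Greedy algorithm:
3/31: ceiling(31/3) = 11, use 1/11
2/341: ceiling(341/2) = 171, use 1/171
1/58311: ceiling(58311/1) = 58311, use 1/58311
Result: 3/31 = 1/11 + 1/171 + 1/58311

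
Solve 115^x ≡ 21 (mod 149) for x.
19

Baby-step giant-step with step n = ⌈√149⌉ = 13.
Baby steps 115^j mod 149 (j:value) for j=0..12: 0:1, 1:115, 2:113, 3:32, 4:104, 5:40, 6:130, 7:50, 8:88, 9:137, 10:110, 11:134, 12:63.
Giant-step multiplier: 115^(-13) ≡ 115^(148-13) = 115^135 ≡ 141 (mod 149).
Giant steps γ_i = 21·141^i mod 149: γ_0=21, γ_1=130 (in table at j=6).
x = i·n + j = 1·13 + 6 = 19.
Check: 115^19 ≡ 21 (mod 149).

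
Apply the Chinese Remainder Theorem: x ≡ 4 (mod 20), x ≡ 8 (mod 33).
404

Using Chinese Remainder Theorem:
M = 20 × 33 = 660
M1 = 33, M2 = 20
y1 = 33^(-1) mod 20 = 17
y2 = 20^(-1) mod 33 = 5
x = (4×33×17 + 8×20×5) mod 660 = 404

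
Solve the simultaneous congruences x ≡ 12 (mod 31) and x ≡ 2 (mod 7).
198

Using Chinese Remainder Theorem:
M = 31 × 7 = 217
M1 = 7, M2 = 31
y1 = 7^(-1) mod 31 = 9
y2 = 31^(-1) mod 7 = 5
x = (12×7×9 + 2×31×5) mod 217 = 198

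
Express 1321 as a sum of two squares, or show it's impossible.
5² + 36² (a=5, b=36)

Factorization: 1321 = 1321
By Fermat: n is sum of two squares iff every prime p ≡ 3 (mod 4) appears to even power.
All primes ≡ 3 (mod 4) appear to even power.
Search a = 0, 1, 2, … for 1321 - a² a perfect square: first hit at a = 5: 1321 - 25 = 1296 = 36².
1321 = 5² + 36² = 25 + 1296 ✓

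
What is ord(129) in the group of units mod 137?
68

137 is prime, so ord(129) divides φ(137) = 136.
Divisors of 136: 1, 2, 4, 8, 17, 34, 68, 136.
Repeated squaring: 129^1 ≡ 129, 129^2 ≡ 64, 129^4 ≡ 123, 129^8 ≡ 59, 129^16 ≡ 56, 129^32 ≡ 122, 129^64 ≡ 88, 129^128 ≡ 72 (mod 137).
Test 129^d mod 137 for each divisor d in increasing order:
129^1 ≡ 129
129^2 ≡ 64
129^4 ≡ 123
129^8 ≡ 59
129^17 = 129^16·129^1 ≡ 100
129^34 = 129^32·129^2 ≡ 136
129^68 = 129^64·129^4 ≡ 1  ← first divisor giving 1
The order is 68.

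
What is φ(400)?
160

400 = 2^4 × 5^2
φ(n) = n × ∏(1 - 1/p) for each prime p dividing n
φ(400) = 400 × (1 - 1/2) × (1 - 1/5) = 160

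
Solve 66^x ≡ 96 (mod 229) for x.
139

Baby-step giant-step with step n = ⌈√229⌉ = 16.
Baby steps 66^j mod 229 (j:value) for j=0..15: 0:1, 1:66, 2:5, 3:101, 4:25, 5:47, 6:125, 7:6, 8:167, 9:30, 10:148, 11:150, 12:53, 13:63, 14:36, 15:86.
Giant-step multiplier: 66^(-16) ≡ 66^(228-16) = 66^212 ≡ 14 (mod 229).
Giant steps γ_i = 96·14^i mod 229: γ_0=96, γ_1=199, γ_2=38, γ_3=74, γ_4=120, γ_5=77, γ_6=162, γ_7=207, γ_8=150 (in table at j=11).
x = i·n + j = 8·16 + 11 = 139.
Check: 66^139 ≡ 96 (mod 229).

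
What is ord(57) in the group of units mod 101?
20

101 is prime, so ord(57) divides φ(101) = 100.
Divisors of 100: 1, 2, 4, 5, 10, 20, 25, 50, 100.
Repeated squaring: 57^1 ≡ 57, 57^2 ≡ 17, 57^4 ≡ 87, 57^8 ≡ 95, 57^16 ≡ 36, 57^32 ≡ 84, 57^64 ≡ 87 (mod 101).
Test 57^d mod 101 for each divisor d in increasing order:
57^1 ≡ 57
57^2 ≡ 17
57^4 ≡ 87
57^5 = 57^4·57^1 ≡ 10
57^10 = 57^8·57^2 ≡ 100
57^20 = 57^16·57^4 ≡ 1  ← first divisor giving 1
The order is 20.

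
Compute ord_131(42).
10

131 is prime, so ord(42) divides φ(131) = 130.
Divisors of 130: 1, 2, 5, 10, 13, 26, 65, 130.
Repeated squaring: 42^1 ≡ 42, 42^2 ≡ 61, 42^4 ≡ 53, 42^8 ≡ 58, 42^16 ≡ 89, 42^32 ≡ 61, 42^64 ≡ 53, 42^128 ≡ 58 (mod 131).
Test 42^d mod 131 for each divisor d in increasing order:
42^1 ≡ 42
42^2 ≡ 61
42^5 = 42^4·42^1 ≡ 130
42^10 = 42^8·42^2 ≡ 1  ← first divisor giving 1
The order is 10.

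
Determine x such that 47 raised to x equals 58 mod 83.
79

Baby-step giant-step with step n = ⌈√83⌉ = 10.
Baby steps 47^j mod 83 (j:value) for j=0..9: 0:1, 1:47, 2:51, 3:73, 4:28, 5:71, 6:17, 7:52, 8:37, 9:79.
Giant-step multiplier: 47^(-10) ≡ 47^(82-10) = 47^72 ≡ 49 (mod 83).
Giant steps γ_i = 58·49^i mod 83: γ_0=58, γ_1=20, γ_2=67, γ_3=46, γ_4=13, γ_5=56, γ_6=5, γ_7=79 (in table at j=9).
x = i·n + j = 7·10 + 9 = 79.
Check: 47^79 ≡ 58 (mod 83).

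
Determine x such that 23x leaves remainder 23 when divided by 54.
x ≡ 1 (mod 54)

gcd(23, 54) = 1, which divides 23, so solutions exist.
Find 23^(-1) mod 54 by the extended Euclidean algorithm:
54 = 2 × 23 + 8  ⟹  8 = (1)·54 + (-2)·23
23 = 2 × 8 + 7  ⟹  7 = (-2)·54 + (5)·23
8 = 1 × 7 + 1  ⟹  1 = (3)·54 + (-7)·23
So (-7)·23 ≡ 1 (mod 54), i.e. 23^(-1) ≡ -7 ≡ 47 (mod 54).
x ≡ 47 × 23 = 1081 ≡ 1 (mod 54).
Check: 23 × 1 = 23 ≡ 23 (mod 54).
Unique solution: x ≡ 1 (mod 54)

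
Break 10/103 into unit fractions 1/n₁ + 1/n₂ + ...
1/11 + 1/162 + 1/183546

Greedy algorithm:
10/103: ceiling(103/10) = 11, use 1/11
7/1133: ceiling(1133/7) = 162, use 1/162
1/183546: ceiling(183546/1) = 183546, use 1/183546
Result: 10/103 = 1/11 + 1/162 + 1/183546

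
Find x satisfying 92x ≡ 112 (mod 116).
x ≡ 5 (mod 29)

gcd(92, 116) = 4, which divides 112, so solutions exist.
Divide through by 4: 23x ≡ 28 (mod 29).
Find 23^(-1) mod 29 by the extended Euclidean algorithm:
29 = 1 × 23 + 6  ⟹  6 = (1)·29 + (-1)·23
23 = 3 × 6 + 5  ⟹  5 = (-3)·29 + (4)·23
6 = 1 × 5 + 1  ⟹  1 = (4)·29 + (-5)·23
So (-5)·23 ≡ 1 (mod 29), i.e. 23^(-1) ≡ -5 ≡ 24 (mod 29).
x ≡ 24 × 28 = 672 ≡ 5 (mod 29).
Check: 92 × 5 = 460 ≡ 112 (mod 116).
x ≡ 5 (mod 29), giving 4 solutions mod 116.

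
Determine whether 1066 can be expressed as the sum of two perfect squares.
15² + 29² (a=15, b=29)

Factorization: 1066 = 2 × 13 × 41
By Fermat: n is sum of two squares iff every prime p ≡ 3 (mod 4) appears to even power.
All primes ≡ 3 (mod 4) appear to even power.
Search a = 0, 1, 2, … for 1066 - a² a perfect square: first hit at a = 15: 1066 - 225 = 841 = 29².
1066 = 15² + 29² = 225 + 841 ✓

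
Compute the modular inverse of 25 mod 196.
149

gcd(25, 196) = 1, so the inverse exists.
Extended Euclidean algorithm on (196, 25):
196 = 7 × 25 + 21  ⟹  21 = (1)·196 + (-7)·25
25 = 1 × 21 + 4  ⟹  4 = (-1)·196 + (8)·25
21 = 5 × 4 + 1  ⟹  1 = (6)·196 + (-47)·25
So (-47)·25 ≡ 1 (mod 196), i.e. 25^(-1) ≡ -47 ≡ 149 (mod 196).
Check: 25 × 149 = 3725 ≡ 1 (mod 196)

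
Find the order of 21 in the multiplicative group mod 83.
41

83 is prime, so ord(21) divides φ(83) = 82.
Divisors of 82: 1, 2, 41, 82.
Repeated squaring: 21^1 ≡ 21, 21^2 ≡ 26, 21^4 ≡ 12, 21^8 ≡ 61, 21^16 ≡ 69, 21^32 ≡ 30, 21^64 ≡ 70 (mod 83).
Test 21^d mod 83 for each divisor d in increasing order:
21^1 ≡ 21
21^2 ≡ 26
21^41 = 21^32·21^8·21^1 ≡ 1  ← first divisor giving 1
The order is 41.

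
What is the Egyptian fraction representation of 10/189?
1/19 + 1/3591

Greedy algorithm:
10/189: ceiling(189/10) = 19, use 1/19
1/3591: ceiling(3591/1) = 3591, use 1/3591
Result: 10/189 = 1/19 + 1/3591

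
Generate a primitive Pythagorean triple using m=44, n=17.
(1647, 1496, 2225)

Euclid's formula: a = m² - n², b = 2mn, c = m² + n²
m = 44, n = 17
a = 44² - 17² = 1936 - 289 = 1647
b = 2 × 44 × 17 = 1496
c = 44² + 17² = 1936 + 289 = 2225
Verification: 1647² + 1496² = 2712609 + 2238016 = 4950625 = 2225² ✓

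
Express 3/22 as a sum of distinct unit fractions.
1/8 + 1/88

Greedy algorithm:
3/22: ceiling(22/3) = 8, use 1/8
1/88: ceiling(88/1) = 88, use 1/88
Result: 3/22 = 1/8 + 1/88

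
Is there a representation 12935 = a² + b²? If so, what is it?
Not possible

Factorization: 12935 = 5 × 13 × 199
By Fermat: n is sum of two squares iff every prime p ≡ 3 (mod 4) appears to even power.
Prime(s) ≡ 3 (mod 4) with odd exponent: [(199, 1)]
Therefore 12935 cannot be expressed as a² + b².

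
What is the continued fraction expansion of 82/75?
[1; 10, 1, 2, 2]

Euclidean algorithm steps:
82 = 1 × 75 + 7
75 = 10 × 7 + 5
7 = 1 × 5 + 2
5 = 2 × 2 + 1
2 = 2 × 1 + 0
Continued fraction: [1; 10, 1, 2, 2]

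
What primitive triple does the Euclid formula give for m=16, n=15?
(31, 480, 481)

Euclid's formula: a = m² - n², b = 2mn, c = m² + n²
m = 16, n = 15
a = 16² - 15² = 256 - 225 = 31
b = 2 × 16 × 15 = 480
c = 16² + 15² = 256 + 225 = 481
Verification: 31² + 480² = 961 + 230400 = 231361 = 481² ✓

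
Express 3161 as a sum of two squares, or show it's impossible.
5² + 56² (a=5, b=56)

Factorization: 3161 = 29 × 109
By Fermat: n is sum of two squares iff every prime p ≡ 3 (mod 4) appears to even power.
All primes ≡ 3 (mod 4) appear to even power.
Search a = 0, 1, 2, … for 3161 - a² a perfect square: first hit at a = 5: 3161 - 25 = 3136 = 56².
3161 = 5² + 56² = 25 + 3136 ✓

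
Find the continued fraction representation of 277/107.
[2; 1, 1, 2, 3, 6]

Euclidean algorithm steps:
277 = 2 × 107 + 63
107 = 1 × 63 + 44
63 = 1 × 44 + 19
44 = 2 × 19 + 6
19 = 3 × 6 + 1
6 = 6 × 1 + 0
Continued fraction: [2; 1, 1, 2, 3, 6]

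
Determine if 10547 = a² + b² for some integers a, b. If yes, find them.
Not possible

Factorization: 10547 = 53 × 199
By Fermat: n is sum of two squares iff every prime p ≡ 3 (mod 4) appears to even power.
Prime(s) ≡ 3 (mod 4) with odd exponent: [(199, 1)]
Therefore 10547 cannot be expressed as a² + b².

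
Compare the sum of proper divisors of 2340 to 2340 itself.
abundant

Proper divisors of 2340: sum = 1 + 2 + 3 + 4 + 5 + 6 + 9 + 10 + ... + 468 + 585 + 780 + 1170 (35 divisors) = 5304
Since 5304 > 2340, 2340 is abundant.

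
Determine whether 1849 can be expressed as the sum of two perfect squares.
0² + 43² (a=0, b=43)

Factorization: 1849 = 43^2
By Fermat: n is sum of two squares iff every prime p ≡ 3 (mod 4) appears to even power.
All primes ≡ 3 (mod 4) appear to even power.
Search a = 0, 1, 2, … for 1849 - a² a perfect square: first hit at a = 0: 1849 - 0 = 1849 = 43².
1849 = 0² + 43² = 0 + 1849 ✓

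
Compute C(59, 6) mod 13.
7

Using Lucas' theorem:
Write n=59 and k=6 in base 13:
n in base 13: [4, 7]
k in base 13: [0, 6]
C(59,6) mod 13 = ∏ C(n_i, k_i) mod 13
Digit binomials (mod 13): C(4,0) = 1; C(7,6) = 7
Product: 1 × 7 = 7 ≡ 7 (mod 13)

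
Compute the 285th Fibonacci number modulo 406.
324

Matrix identity: Q^n = [[F_(n+1), F_n], [F_n, F_(n-1)]] with Q = [[1,1],[1,0]].
n = 285 = 100011101₂. Square-and-multiply, entries mod 406:
Q^1 = [[1,1],[1,0]]
Q^2 = (Q^1)² = [[2,1],[1,1]]
Q^4 = (Q^2)² = [[5,3],[3,2]]
Q^8 = (Q^4)² = [[34,21],[21,13]]
Q^17 = (Q^8)²·Q = [[148,379],[379,175]]
Q^35 = (Q^17)²·Q = [[108,303],[303,211]]
Q^71 = (Q^35)²·Q = [[378,349],[349,29]]
Q^142 = (Q^71)² = [[379,349],[349,30]]
Q^285 = (Q^142)²·Q = [[153,324],[324,235]]
F_285 mod 406 = Q^285[0][1] = 324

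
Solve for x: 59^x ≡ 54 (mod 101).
52

Baby-step giant-step with step n = ⌈√101⌉ = 11.
Baby steps 59^j mod 101 (j:value) for j=0..10: 0:1, 1:59, 2:47, 3:46, 4:88, 5:41, 6:96, 7:8, 8:68, 9:73, 10:65.
Giant-step multiplier: 59^(-11) ≡ 59^(100-11) = 59^89 ≡ 67 (mod 101).
Giant steps γ_i = 54·67^i mod 101: γ_0=54, γ_1=83, γ_2=6, γ_3=99, γ_4=68 (in table at j=8).
x = i·n + j = 4·11 + 8 = 52.
Check: 59^52 ≡ 54 (mod 101).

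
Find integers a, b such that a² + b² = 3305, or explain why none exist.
13² + 56² (a=13, b=56)

Factorization: 3305 = 5 × 661
By Fermat: n is sum of two squares iff every prime p ≡ 3 (mod 4) appears to even power.
All primes ≡ 3 (mod 4) appear to even power.
Search a = 0, 1, 2, … for 3305 - a² a perfect square: first hit at a = 13: 3305 - 169 = 3136 = 56².
3305 = 13² + 56² = 169 + 3136 ✓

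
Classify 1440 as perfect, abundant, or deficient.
abundant

Proper divisors of 1440: sum = 1 + 2 + 3 + 4 + 5 + 6 + 8 + 9 + ... + 288 + 360 + 480 + 720 (35 divisors) = 3474
Since 3474 > 1440, 1440 is abundant.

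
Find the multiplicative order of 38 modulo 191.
38

191 is prime, so ord(38) divides φ(191) = 190.
Divisors of 190: 1, 2, 5, 10, 19, 38, 95, 190.
Repeated squaring: 38^1 ≡ 38, 38^2 ≡ 107, 38^4 ≡ 180, 38^8 ≡ 121, 38^16 ≡ 125, 38^32 ≡ 154, 38^64 ≡ 32, 38^128 ≡ 69 (mod 191).
Test 38^d mod 191 for each divisor d in increasing order:
38^1 ≡ 38
38^2 ≡ 107
38^5 = 38^4·38^1 ≡ 155
38^10 = 38^8·38^2 ≡ 150
38^19 = 38^16·38^2·38^1 ≡ 190
38^38 = 38^32·38^4·38^2 ≡ 1  ← first divisor giving 1
The order is 38.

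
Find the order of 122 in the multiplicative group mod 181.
10

181 is prime, so ord(122) divides φ(181) = 180.
Divisors of 180: 1, 2, 3, 4, 5, 6, 9, 10, 12, 15, 18, 20, 30, 36, 45, 60, 90, 180.
Repeated squaring: 122^1 ≡ 122, 122^2 ≡ 42, 122^4 ≡ 135, 122^8 ≡ 125, 122^16 ≡ 59, 122^32 ≡ 42, 122^64 ≡ 135, 122^128 ≡ 125 (mod 181).
Test 122^d mod 181 for each divisor d in increasing order:
122^1 ≡ 122
122^2 ≡ 42
122^3 = 122^2·122^1 ≡ 56
122^4 ≡ 135
122^5 = 122^4·122^1 ≡ 180
122^6 = 122^4·122^2 ≡ 59
122^9 = 122^8·122^1 ≡ 46
122^10 = 122^8·122^2 ≡ 1  ← first divisor giving 1
The order is 10.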